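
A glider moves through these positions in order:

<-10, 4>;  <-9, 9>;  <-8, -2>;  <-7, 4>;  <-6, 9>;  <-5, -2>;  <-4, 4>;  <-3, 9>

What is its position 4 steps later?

First: linear, +1 per step → 1 at step 11.
Second: cycles through 4, 9, -2 every 3 steps. Step 11 lands at position 2 of the cycle → -2.

<1, -2>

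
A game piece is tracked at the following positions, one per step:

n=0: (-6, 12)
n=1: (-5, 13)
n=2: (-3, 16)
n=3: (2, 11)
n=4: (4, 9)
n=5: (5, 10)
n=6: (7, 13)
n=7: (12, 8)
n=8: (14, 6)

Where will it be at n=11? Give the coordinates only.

(22, 5)

The moves between consecutive positions are (+1, +1), (+2, +3), (+5, -5), (+2, -2), (+1, +1), (+2, +3), (+5, -5), (+2, -2); they repeat the 4-cycle [(+1, +1), (+2, +3), (+5, -5), (+2, -2)].
step 9: apply (+1, +1) → (15, 7)
step 10: apply (+2, +3) → (17, 10)
step 11: apply (+5, -5) → (22, 5)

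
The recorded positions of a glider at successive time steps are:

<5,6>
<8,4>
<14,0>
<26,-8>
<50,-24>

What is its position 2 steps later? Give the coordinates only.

<194,-120>

The jumps are <+3,-2>, <+6,-4>, <+12,-8>, <+24,-16> — a geometric progression with ratio 2.
step 5: <50,-24> + <+48,-32> → <98,-56>
step 6: <98,-56> + <+96,-64> → <194,-120>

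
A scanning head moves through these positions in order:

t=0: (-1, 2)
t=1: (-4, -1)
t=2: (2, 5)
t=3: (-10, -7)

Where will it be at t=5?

(-34, -31)

Step-to-step displacements: (-3, -3), (+6, +6), (-12, -12); each is -2× the previous.
step 4: (-10, -7) + (+24, +24) → (14, 17)
step 5: (14, 17) + (-48, -48) → (-34, -31)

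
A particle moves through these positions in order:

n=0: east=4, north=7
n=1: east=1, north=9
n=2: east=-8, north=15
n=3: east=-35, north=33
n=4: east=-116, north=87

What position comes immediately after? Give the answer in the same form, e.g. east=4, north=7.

Step-to-step displacements: (-3,+2), (-9,+6), (-27,+18), (-81,+54); each is 3× the previous.
step 5: east=-116, north=87 + (-243,+162) → east=-359, north=249

east=-359, north=249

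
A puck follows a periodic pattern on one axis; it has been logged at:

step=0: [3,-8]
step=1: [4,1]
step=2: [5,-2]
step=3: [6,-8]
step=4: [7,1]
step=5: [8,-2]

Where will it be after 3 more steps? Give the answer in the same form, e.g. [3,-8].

First: linear, +1 per step → 11 at step 8.
Second: cycles through -8, 1, -2 every 3 steps. Step 8 lands at position 2 of the cycle → -2.

[11,-2]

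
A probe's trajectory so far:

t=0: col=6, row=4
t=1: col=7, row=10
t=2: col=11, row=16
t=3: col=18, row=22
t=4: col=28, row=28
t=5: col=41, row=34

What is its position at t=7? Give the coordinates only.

Taking differences between consecutive positions: (+1,+6), (+4,+6), (+7,+6), (+10,+6), (+13,+6). These grow by (+3,+0) each step.
step 6: col=41, row=34 + (+16,+6) → col=57, row=40
step 7: col=57, row=40 + (+19,+6) → col=76, row=46

col=76, row=46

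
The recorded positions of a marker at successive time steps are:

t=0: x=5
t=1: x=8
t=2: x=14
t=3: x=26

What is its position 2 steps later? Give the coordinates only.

x=98

The jumps are +3, +6, +12 — a geometric progression with ratio 2.
step 4: 26 + 24 → x=50
step 5: 50 + 48 → x=98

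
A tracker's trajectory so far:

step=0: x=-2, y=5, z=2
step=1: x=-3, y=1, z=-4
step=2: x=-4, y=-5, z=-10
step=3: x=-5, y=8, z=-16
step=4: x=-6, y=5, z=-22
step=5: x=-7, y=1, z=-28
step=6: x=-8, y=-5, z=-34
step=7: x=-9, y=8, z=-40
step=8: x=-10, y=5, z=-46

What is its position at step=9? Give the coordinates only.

x=-11, y=1, z=-52

The x coordinate changes by -1 each step, so at step 9 it is -2 + 9·(-1) = -11.
The y coordinate repeats the cycle [5, 1, -5, 8] with period 4; step 9 mod 4 = 1, giving 1.
The z coordinate changes by -6 each step, so at step 9 it is 2 + 9·(-6) = -52.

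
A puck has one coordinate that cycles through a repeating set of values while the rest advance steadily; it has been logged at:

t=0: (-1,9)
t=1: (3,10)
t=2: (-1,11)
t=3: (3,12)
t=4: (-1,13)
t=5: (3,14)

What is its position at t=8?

(-1,17)

The first coordinate repeats the cycle [-1, 3] with period 2; step 8 mod 2 = 0, giving -1.
The second coordinate changes by +1 each step, so at step 8 it is 9 + 8·(1) = 17.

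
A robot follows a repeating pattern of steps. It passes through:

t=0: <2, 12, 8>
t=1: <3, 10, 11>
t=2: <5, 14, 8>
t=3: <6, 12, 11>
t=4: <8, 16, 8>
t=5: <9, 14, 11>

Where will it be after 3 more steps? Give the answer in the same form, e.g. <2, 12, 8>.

<14, 20, 8>

Differencing gives <+1, -2, +3>, <+2, +4, -3>, <+1, -2, +3>, <+2, +4, -3>, <+1, -2, +3>. This is the pattern <+1, -2, +3>, <+2, +4, -3> repeated.
step 6: apply <+2, +4, -3> → <11, 18, 8>
step 7: apply <+1, -2, +3> → <12, 16, 11>
step 8: apply <+2, +4, -3> → <14, 20, 8>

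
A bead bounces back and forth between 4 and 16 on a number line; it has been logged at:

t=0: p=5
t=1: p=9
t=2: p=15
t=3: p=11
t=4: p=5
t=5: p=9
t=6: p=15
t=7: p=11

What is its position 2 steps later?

p=9

The value reflects between 4 and 16, moving 6 per step.
  step 8: 11 → 5
  step 9: 5 → 9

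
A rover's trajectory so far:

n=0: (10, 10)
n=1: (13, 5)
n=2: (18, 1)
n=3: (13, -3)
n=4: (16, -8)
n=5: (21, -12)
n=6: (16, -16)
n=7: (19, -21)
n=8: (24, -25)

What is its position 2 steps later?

(22, -34)

The moves between consecutive positions are (+3, -5), (+5, -4), (-5, -4), (+3, -5), (+5, -4), (-5, -4), (+3, -5), (+5, -4); they repeat the 3-cycle [(+3, -5), (+5, -4), (-5, -4)].
step 9: apply (-5, -4) → (19, -29)
step 10: apply (+3, -5) → (22, -34)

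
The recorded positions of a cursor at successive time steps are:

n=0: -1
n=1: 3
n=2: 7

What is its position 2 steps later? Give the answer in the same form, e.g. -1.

15

The position changes by +4 every step.
step 3: 7 + 4 → 11
step 4: 11 + 4 → 15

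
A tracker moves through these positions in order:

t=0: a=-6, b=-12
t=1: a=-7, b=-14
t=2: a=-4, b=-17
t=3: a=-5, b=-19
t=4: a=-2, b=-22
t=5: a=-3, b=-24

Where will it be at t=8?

a=2, b=-32

Step-to-step displacements: (-1, -2), (+3, -3), (-1, -2), (+3, -3), (-1, -2) — a repeating cycle of length 2.
step 6: apply (+3, -3) → a=0, b=-27
step 7: apply (-1, -2) → a=-1, b=-29
step 8: apply (+3, -3) → a=2, b=-32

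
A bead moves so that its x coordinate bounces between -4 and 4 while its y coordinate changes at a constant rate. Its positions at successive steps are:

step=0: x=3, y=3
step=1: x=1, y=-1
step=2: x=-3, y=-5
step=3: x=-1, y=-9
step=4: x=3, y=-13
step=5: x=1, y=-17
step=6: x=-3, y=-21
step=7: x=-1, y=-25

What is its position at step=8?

The x coordinate reflects between -4 and 4, moving 4 per step.
  step 8: -1 → 3
The y coordinate changes by -4 each step: at step 8 it is -29.

x=3, y=-29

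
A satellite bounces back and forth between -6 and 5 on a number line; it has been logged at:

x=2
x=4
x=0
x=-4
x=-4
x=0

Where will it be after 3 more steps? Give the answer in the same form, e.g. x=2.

x=-2

The value reflects between -6 and 5, moving 4 per step.
  step 6: 0 → 4
  step 7: 4 → 2
  step 8: 2 → -2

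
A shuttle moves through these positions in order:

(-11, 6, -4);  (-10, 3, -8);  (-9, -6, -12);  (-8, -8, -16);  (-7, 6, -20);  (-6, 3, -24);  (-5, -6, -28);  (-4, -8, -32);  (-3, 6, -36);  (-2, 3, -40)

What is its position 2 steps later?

(0, -8, -48)

The first coordinate changes by +1 each step, so at step 11 it is -11 + 11·(1) = 0.
The second coordinate repeats the cycle [6, 3, -6, -8] with period 4; step 11 mod 4 = 3, giving -8.
The third coordinate changes by -4 each step, so at step 11 it is -4 + 11·(-4) = -48.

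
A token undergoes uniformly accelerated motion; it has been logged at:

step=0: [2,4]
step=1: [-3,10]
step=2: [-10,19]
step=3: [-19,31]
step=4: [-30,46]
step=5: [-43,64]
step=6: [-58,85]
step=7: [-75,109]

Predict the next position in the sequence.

[-94,136]

First differences are [-5,+6], [-7,+9], [-9,+12], [-11,+15], [-13,+18], [-15,+21], [-17,+24]; their common second difference is [-2,+3] (constant acceleration).
step 8: [-75,109] + [-19,+27] → [-94,136]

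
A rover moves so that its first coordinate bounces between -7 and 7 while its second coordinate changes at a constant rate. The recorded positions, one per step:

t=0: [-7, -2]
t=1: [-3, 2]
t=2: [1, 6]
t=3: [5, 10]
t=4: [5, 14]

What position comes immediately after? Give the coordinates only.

The first coordinate reflects between -7 and 7, moving 4 per step.
  step 5: 5 → 1
The second coordinate changes by +4 each step: at step 5 it is 18.

[1, 18]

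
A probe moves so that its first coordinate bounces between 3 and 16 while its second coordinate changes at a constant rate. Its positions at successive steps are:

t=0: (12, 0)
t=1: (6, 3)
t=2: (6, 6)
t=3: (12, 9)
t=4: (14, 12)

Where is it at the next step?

The first coordinate reflects between 3 and 16, moving 6 per step.
  step 5: 14 → 8
The second coordinate changes by +3 each step: at step 5 it is 15.

(8, 15)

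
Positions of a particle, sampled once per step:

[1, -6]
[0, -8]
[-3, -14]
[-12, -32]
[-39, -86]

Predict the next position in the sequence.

Step-to-step displacements: [-1, -2], [-3, -6], [-9, -18], [-27, -54]; each is 3× the previous.
step 5: [-39, -86] + [-81, -162] → [-120, -248]

[-120, -248]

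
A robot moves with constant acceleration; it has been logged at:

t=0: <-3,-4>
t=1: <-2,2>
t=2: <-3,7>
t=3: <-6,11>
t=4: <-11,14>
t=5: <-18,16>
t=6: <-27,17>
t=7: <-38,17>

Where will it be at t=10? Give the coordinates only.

First differences are <+1,+6>, <-1,+5>, <-3,+4>, <-5,+3>, <-7,+2>, <-9,+1>, <-11,+0>; their common second difference is <-2,-1> (constant acceleration).
step 8: <-38,17> + <-13,-1> → <-51,16>
step 9: <-51,16> + <-15,-2> → <-66,14>
step 10: <-66,14> + <-17,-3> → <-83,11>

<-83,11>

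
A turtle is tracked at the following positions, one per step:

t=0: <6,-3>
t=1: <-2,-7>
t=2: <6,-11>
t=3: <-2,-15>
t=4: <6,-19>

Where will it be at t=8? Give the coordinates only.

First: cycles through 6, -2 every 2 steps. Step 8 lands at position 0 of the cycle → 6.
Second: linear, -4 per step → -35 at step 8.

<6,-35>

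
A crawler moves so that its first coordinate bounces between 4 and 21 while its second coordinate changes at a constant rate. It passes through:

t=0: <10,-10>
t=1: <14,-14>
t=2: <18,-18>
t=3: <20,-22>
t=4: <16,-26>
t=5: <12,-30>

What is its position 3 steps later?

<8,-42>

The first coordinate reflects between 4 and 21, moving 4 per step.
  step 6: 12 → 8
  step 7: 8 → 4
  step 8: 4 → 8
The second coordinate changes by -4 each step: at step 8 it is -42.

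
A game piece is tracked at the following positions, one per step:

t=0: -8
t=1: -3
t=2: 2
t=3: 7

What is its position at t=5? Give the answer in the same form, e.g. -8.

The position changes by +5 every step.
step 4: 7 + 5 → 12
step 5: 12 + 5 → 17

17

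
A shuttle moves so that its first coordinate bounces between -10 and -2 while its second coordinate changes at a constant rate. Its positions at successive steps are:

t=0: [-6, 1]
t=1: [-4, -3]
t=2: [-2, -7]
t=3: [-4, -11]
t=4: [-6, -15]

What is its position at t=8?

The first coordinate travels 2 per step and bounces off the walls at -10 and -2.
  step 5: -6 → -8
  step 6: -8 → -10
  step 7: -10 → -8
  step 8: -8 → -6
The second coordinate changes by -4 each step: at step 8 it is -31.

[-6, -31]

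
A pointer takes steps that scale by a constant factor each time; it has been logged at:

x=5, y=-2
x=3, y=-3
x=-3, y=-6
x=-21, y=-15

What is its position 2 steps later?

Consecutive displacements (-2,-1), (-6,-3), (-18,-9) scale by a factor of 3 each step.
step 4: x=-21, y=-15 + (-54,-27) → x=-75, y=-42
step 5: x=-75, y=-42 + (-162,-81) → x=-237, y=-123

x=-237, y=-123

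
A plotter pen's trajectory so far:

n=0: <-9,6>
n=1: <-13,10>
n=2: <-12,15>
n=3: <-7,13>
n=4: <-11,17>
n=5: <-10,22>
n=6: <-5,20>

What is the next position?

The moves between consecutive positions are <-4,+4>, <+1,+5>, <+5,-2>, <-4,+4>, <+1,+5>, <+5,-2>; they repeat the 3-cycle [<-4,+4>, <+1,+5>, <+5,-2>].
step 7: apply <-4,+4> → <-9,24>

<-9,24>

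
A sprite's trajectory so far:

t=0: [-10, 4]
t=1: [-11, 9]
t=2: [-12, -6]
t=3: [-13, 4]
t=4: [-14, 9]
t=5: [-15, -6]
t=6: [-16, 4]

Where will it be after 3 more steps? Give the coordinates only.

[-19, 4]

First: linear, -1 per step → -19 at step 9.
Second: cycles through 4, 9, -6 every 3 steps. Step 9 lands at position 0 of the cycle → 4.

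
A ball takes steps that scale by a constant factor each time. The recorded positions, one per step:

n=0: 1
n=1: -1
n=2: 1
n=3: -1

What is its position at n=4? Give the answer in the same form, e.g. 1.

The jumps are -2, +2, -2 — a geometric progression with ratio -1.
step 4: -1 + 2 → 1

1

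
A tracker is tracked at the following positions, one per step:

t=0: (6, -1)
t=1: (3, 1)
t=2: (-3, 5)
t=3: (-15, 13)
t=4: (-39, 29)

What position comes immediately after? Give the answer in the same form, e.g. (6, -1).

(-87, 61)

The jumps are (-3, +2), (-6, +4), (-12, +8), (-24, +16) — a geometric progression with ratio 2.
step 5: (-39, 29) + (-48, +32) → (-87, 61)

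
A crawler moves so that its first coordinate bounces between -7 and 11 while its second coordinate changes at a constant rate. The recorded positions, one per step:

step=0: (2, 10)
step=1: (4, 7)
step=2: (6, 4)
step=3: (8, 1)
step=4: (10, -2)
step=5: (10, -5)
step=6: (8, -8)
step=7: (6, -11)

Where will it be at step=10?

(0, -20)

The first coordinate reflects between -7 and 11, moving 2 per step.
  step 8: 6 → 4
  step 9: 4 → 2
  step 10: 2 → 0
The second coordinate changes by -3 each step: at step 10 it is -20.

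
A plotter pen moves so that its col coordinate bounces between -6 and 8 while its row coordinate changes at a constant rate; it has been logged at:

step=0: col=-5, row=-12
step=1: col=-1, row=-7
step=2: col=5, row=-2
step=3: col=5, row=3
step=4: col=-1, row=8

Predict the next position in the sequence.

col=-5, row=13

The col coordinate travels 6 per step and bounces off the walls at -6 and 8.
  step 5: -1 → -5
The row coordinate changes by +5 each step: at step 5 it is 13.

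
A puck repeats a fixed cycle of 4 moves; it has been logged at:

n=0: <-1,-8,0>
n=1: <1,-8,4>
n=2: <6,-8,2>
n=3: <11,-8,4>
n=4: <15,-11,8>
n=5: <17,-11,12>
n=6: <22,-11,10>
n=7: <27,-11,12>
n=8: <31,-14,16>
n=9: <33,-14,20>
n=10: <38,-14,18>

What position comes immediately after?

<43,-14,20>

Differencing gives <+2,+0,+4>, <+5,+0,-2>, <+5,+0,+2>, <+4,-3,+4>, <+2,+0,+4>, <+5,+0,-2>, <+5,+0,+2>, <+4,-3,+4>, <+2,+0,+4>, <+5,+0,-2>. This is the pattern <+2,+0,+4>, <+5,+0,-2>, <+5,+0,+2>, <+4,-3,+4> repeated.
step 11: apply <+5,+0,+2> → <43,-14,20>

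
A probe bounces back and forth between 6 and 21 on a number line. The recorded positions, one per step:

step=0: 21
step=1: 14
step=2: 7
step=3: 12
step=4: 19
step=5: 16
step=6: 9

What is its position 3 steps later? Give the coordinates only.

The value travels 7 per step and bounces off the walls at 6 and 21.
  step 7: 9 → 10
  step 8: 10 → 17
  step 9: 17 → 18

18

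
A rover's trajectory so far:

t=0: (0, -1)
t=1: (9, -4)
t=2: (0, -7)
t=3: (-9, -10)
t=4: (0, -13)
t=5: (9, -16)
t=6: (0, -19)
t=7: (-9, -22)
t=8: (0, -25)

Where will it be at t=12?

(0, -37)

The first coordinate repeats the cycle [0, 9, 0, -9] with period 4; step 12 mod 4 = 0, giving 0.
The second coordinate changes by -3 each step, so at step 12 it is -1 + 12·(-3) = -37.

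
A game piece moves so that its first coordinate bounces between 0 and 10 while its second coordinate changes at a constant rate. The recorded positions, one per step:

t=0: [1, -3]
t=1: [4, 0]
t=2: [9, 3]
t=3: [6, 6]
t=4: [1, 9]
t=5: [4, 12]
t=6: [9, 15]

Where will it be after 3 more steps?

[4, 24]

The first coordinate reflects between 0 and 10, moving 5 per step.
  step 7: 9 → 6
  step 8: 6 → 1
  step 9: 1 → 4
The second coordinate changes by +3 each step: at step 9 it is 24.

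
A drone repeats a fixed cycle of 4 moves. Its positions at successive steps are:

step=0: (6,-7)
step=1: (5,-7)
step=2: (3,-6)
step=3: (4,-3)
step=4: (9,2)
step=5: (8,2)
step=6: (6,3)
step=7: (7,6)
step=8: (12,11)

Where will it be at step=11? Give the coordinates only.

The moves between consecutive positions are (-1,+0), (-2,+1), (+1,+3), (+5,+5), (-1,+0), (-2,+1), (+1,+3), (+5,+5); they repeat the 4-cycle [(-1,+0), (-2,+1), (+1,+3), (+5,+5)].
step 9: apply (-1,+0) → (11,11)
step 10: apply (-2,+1) → (9,12)
step 11: apply (+1,+3) → (10,15)

(10,15)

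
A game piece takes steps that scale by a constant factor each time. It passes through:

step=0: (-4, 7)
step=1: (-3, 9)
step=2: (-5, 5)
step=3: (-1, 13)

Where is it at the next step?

(-9, -3)

Consecutive displacements (+1, +2), (-2, -4), (+4, +8) scale by a factor of -2 each step.
step 4: (-1, 13) + (-8, -16) → (-9, -3)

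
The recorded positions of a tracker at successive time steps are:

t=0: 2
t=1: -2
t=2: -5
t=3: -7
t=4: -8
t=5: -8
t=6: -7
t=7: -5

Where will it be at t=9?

Successive displacements: -4, -3, -2, -1, +0, +1, +2 — each changes by +1.
step 8: -5 + 3 → -2
step 9: -2 + 4 → 2

2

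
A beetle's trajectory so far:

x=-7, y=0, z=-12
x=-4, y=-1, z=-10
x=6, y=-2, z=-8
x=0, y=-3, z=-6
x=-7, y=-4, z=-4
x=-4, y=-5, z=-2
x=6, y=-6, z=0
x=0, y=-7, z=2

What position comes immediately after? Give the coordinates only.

x=-7, y=-8, z=4

X: cycles through -7, -4, 6, 0 every 4 steps. Step 8 lands at position 0 of the cycle → -7.
Y: linear, -1 per step → -8 at step 8.
Z: linear, +2 per step → 4 at step 8.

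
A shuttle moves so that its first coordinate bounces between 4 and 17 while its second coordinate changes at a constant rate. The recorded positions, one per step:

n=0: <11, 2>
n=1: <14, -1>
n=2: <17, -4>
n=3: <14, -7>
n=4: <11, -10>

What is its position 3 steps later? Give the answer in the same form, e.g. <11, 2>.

<6, -19>

The first coordinate travels 3 per step and bounces off the walls at 4 and 17.
  step 5: 11 → 8
  step 6: 8 → 5
  step 7: 5 → 6
The second coordinate changes by -3 each step: at step 7 it is -19.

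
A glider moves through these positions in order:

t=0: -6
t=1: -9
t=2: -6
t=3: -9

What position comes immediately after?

Step-to-step displacements: -3, +3, -3; each is -1× the previous.
step 4: -9 + 3 → -6

-6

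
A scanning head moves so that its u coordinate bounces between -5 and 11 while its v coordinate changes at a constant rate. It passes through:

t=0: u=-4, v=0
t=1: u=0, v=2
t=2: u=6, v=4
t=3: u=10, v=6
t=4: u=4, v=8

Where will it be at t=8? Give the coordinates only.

The u coordinate travels 6 per step and bounces off the walls at -5 and 11.
  step 5: 4 → -2
  step 6: -2 → -2
  step 7: -2 → 4
  step 8: 4 → 10
The v coordinate changes by +2 each step: at step 8 it is 16.

u=10, v=16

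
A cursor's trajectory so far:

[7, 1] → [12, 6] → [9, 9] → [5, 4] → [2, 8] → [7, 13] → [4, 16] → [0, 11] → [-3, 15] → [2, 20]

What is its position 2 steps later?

[-5, 18]

Step-to-step displacements: [+5, +5], [-3, +3], [-4, -5], [-3, +4], [+5, +5], [-3, +3], [-4, -5], [-3, +4], [+5, +5] — a repeating cycle of length 4.
step 10: apply [-3, +3] → [-1, 23]
step 11: apply [-4, -5] → [-5, 18]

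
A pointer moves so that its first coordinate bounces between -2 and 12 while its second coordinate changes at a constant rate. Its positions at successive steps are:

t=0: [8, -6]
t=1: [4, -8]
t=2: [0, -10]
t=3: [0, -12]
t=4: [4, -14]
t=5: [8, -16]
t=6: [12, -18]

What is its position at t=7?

The first coordinate travels 4 per step and bounces off the walls at -2 and 12.
  step 7: 12 → 8
The second coordinate changes by -2 each step: at step 7 it is -20.

[8, -20]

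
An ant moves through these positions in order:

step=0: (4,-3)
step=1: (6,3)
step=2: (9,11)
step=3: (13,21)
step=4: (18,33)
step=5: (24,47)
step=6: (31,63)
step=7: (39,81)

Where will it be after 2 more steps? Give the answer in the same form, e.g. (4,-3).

(58,123)

Successive displacements: (+2,+6), (+3,+8), (+4,+10), (+5,+12), (+6,+14), (+7,+16), (+8,+18) — each changes by (+1,+2).
step 8: (39,81) + (+9,+20) → (48,101)
step 9: (48,101) + (+10,+22) → (58,123)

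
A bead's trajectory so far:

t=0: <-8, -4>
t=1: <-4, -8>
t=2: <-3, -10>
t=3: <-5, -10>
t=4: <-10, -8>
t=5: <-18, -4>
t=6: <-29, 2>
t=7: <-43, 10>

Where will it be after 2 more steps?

Successive displacements: <+4, -4>, <+1, -2>, <-2, +0>, <-5, +2>, <-8, +4>, <-11, +6>, <-14, +8> — each changes by <-3, +2>.
step 8: <-43, 10> + <-17, +10> → <-60, 20>
step 9: <-60, 20> + <-20, +12> → <-80, 32>

<-80, 32>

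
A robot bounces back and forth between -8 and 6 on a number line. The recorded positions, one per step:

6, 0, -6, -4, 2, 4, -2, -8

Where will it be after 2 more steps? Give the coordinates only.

4

The value reflects between -8 and 6, moving 6 per step.
  step 8: -8 → -2
  step 9: -2 → 4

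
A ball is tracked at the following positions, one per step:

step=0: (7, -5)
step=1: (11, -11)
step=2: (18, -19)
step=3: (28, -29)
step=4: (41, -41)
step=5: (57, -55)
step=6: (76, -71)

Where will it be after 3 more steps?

Successive displacements: (+4, -6), (+7, -8), (+10, -10), (+13, -12), (+16, -14), (+19, -16) — each changes by (+3, -2).
step 7: (76, -71) + (+22, -18) → (98, -89)
step 8: (98, -89) + (+25, -20) → (123, -109)
step 9: (123, -109) + (+28, -22) → (151, -131)

(151, -131)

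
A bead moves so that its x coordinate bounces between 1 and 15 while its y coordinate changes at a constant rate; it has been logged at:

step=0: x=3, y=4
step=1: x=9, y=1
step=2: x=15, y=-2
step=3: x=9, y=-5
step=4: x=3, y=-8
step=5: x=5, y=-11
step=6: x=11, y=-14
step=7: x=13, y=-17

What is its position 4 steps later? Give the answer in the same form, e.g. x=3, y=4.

x=13, y=-29

The x coordinate reflects between 1 and 15, moving 6 per step.
  step 8: 13 → 7
  step 9: 7 → 1
  step 10: 1 → 7
  step 11: 7 → 13
The y coordinate changes by -3 each step: at step 11 it is -29.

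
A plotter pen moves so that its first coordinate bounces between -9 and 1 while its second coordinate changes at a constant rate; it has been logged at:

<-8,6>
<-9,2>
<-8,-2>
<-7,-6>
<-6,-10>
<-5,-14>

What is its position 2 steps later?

The first coordinate travels 1 per step and bounces off the walls at -9 and 1.
  step 6: -5 → -4
  step 7: -4 → -3
The second coordinate changes by -4 each step: at step 7 it is -22.

<-3,-22>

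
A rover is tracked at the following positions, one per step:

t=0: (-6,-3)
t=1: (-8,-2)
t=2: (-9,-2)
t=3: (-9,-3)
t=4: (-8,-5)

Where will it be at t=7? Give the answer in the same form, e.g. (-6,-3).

(1,-17)

Taking differences between consecutive positions: (-2,+1), (-1,+0), (+0,-1), (+1,-2). These grow by (+1,-1) each step.
step 5: (-8,-5) + (+2,-3) → (-6,-8)
step 6: (-6,-8) + (+3,-4) → (-3,-12)
step 7: (-3,-12) + (+4,-5) → (1,-17)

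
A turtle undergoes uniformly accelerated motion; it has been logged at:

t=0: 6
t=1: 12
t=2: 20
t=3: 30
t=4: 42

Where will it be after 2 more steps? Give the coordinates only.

72

First differences are +6, +8, +10, +12; their common second difference is +2 (constant acceleration).
step 5: 42 + 14 → 56
step 6: 56 + 16 → 72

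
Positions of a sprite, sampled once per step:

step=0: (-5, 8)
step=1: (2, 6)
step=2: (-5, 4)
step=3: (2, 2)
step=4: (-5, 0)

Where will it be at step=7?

(2, -6)

First: cycles through -5, 2 every 2 steps. Step 7 lands at position 1 of the cycle → 2.
Second: linear, -2 per step → -6 at step 7.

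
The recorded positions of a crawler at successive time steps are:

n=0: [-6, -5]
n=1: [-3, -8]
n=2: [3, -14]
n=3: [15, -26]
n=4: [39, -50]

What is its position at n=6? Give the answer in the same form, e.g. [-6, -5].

[183, -194]

Step-to-step displacements: [+3, -3], [+6, -6], [+12, -12], [+24, -24]; each is 2× the previous.
step 5: [39, -50] + [+48, -48] → [87, -98]
step 6: [87, -98] + [+96, -96] → [183, -194]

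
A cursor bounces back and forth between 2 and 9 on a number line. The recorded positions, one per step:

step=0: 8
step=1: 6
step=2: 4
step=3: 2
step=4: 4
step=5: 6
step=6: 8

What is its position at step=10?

The value reflects between 2 and 9, moving 2 per step.
  step 7: 8 → 8
  step 8: 8 → 6
  step 9: 6 → 4
  step 10: 4 → 2

2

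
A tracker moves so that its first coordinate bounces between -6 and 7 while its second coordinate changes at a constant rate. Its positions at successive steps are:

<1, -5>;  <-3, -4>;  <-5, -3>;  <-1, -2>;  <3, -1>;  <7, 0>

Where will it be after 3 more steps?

The first coordinate reflects between -6 and 7, moving 4 per step.
  step 6: 7 → 3
  step 7: 3 → -1
  step 8: -1 → -5
The second coordinate changes by +1 each step: at step 8 it is 3.

<-5, 3>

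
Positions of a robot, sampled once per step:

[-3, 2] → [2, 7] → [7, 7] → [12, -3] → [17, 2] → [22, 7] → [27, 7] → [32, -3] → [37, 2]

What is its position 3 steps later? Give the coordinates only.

First: linear, +5 per step → 52 at step 11.
Second: cycles through 2, 7, 7, -3 every 4 steps. Step 11 lands at position 3 of the cycle → -3.

[52, -3]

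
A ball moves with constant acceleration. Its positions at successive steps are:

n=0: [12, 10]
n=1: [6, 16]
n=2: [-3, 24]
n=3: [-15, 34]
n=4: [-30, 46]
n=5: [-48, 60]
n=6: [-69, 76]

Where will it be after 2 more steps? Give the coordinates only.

Successive displacements: [-6, +6], [-9, +8], [-12, +10], [-15, +12], [-18, +14], [-21, +16] — each changes by [-3, +2].
step 7: [-69, 76] + [-24, +18] → [-93, 94]
step 8: [-93, 94] + [-27, +20] → [-120, 114]

[-120, 114]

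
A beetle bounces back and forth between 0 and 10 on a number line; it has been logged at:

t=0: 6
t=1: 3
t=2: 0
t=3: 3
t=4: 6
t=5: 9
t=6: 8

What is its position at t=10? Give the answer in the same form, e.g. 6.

The value reflects between 0 and 10, moving 3 per step.
  step 7: 8 → 5
  step 8: 5 → 2
  step 9: 2 → 1
  step 10: 1 → 4

4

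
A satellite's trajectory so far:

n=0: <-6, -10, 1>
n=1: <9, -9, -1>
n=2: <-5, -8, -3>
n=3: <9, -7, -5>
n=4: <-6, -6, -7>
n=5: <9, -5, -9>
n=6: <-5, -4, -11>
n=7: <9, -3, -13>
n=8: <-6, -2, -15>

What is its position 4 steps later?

<-6, 2, -23>

The first coordinate repeats the cycle [-6, 9, -5, 9] with period 4; step 12 mod 4 = 0, giving -6.
The second coordinate changes by +1 each step, so at step 12 it is -10 + 12·(1) = 2.
The third coordinate changes by -2 each step, so at step 12 it is 1 + 12·(-2) = -23.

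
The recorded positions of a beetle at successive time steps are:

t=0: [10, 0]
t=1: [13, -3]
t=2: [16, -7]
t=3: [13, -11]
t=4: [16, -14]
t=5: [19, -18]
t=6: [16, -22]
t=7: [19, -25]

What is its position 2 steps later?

Step-to-step displacements: [+3, -3], [+3, -4], [-3, -4], [+3, -3], [+3, -4], [-3, -4], [+3, -3] — a repeating cycle of length 3.
step 8: apply [+3, -4] → [22, -29]
step 9: apply [-3, -4] → [19, -33]

[19, -33]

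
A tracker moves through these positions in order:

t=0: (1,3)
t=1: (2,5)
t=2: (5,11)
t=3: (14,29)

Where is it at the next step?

The jumps are (+1,+2), (+3,+6), (+9,+18) — a geometric progression with ratio 3.
step 4: (14,29) + (+27,+54) → (41,83)

(41,83)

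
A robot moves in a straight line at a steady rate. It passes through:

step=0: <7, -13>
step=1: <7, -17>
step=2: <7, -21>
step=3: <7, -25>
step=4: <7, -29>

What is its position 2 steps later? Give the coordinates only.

Constant displacement of <+0, -4> per step.
step 5: <7, -29> + <+0, -4> → <7, -33>
step 6: <7, -33> + <+0, -4> → <7, -37>

<7, -37>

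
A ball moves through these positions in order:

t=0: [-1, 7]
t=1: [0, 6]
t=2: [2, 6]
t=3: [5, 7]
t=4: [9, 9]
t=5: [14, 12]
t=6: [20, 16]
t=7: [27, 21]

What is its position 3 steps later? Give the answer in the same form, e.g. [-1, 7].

Taking differences between consecutive positions: [+1, -1], [+2, +0], [+3, +1], [+4, +2], [+5, +3], [+6, +4], [+7, +5]. These grow by [+1, +1] each step.
step 8: [27, 21] + [+8, +6] → [35, 27]
step 9: [35, 27] + [+9, +7] → [44, 34]
step 10: [44, 34] + [+10, +8] → [54, 42]

[54, 42]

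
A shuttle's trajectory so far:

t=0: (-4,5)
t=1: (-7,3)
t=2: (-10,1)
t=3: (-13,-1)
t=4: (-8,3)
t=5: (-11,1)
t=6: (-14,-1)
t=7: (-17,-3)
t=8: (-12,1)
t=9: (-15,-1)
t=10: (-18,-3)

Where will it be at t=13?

(-19,-3)

Differencing gives (-3,-2), (-3,-2), (-3,-2), (+5,+4), (-3,-2), (-3,-2), (-3,-2), (+5,+4), (-3,-2), (-3,-2). This is the pattern (-3,-2), (-3,-2), (-3,-2), (+5,+4) repeated.
step 11: apply (-3,-2) → (-21,-5)
step 12: apply (+5,+4) → (-16,-1)
step 13: apply (-3,-2) → (-19,-3)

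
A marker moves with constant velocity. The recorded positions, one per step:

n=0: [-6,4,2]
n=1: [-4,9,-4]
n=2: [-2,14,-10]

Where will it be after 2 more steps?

[2,24,-22]

Constant displacement of [+2,+5,-6] per step.
step 3: [-2,14,-10] + [+2,+5,-6] → [0,19,-16]
step 4: [0,19,-16] + [+2,+5,-6] → [2,24,-22]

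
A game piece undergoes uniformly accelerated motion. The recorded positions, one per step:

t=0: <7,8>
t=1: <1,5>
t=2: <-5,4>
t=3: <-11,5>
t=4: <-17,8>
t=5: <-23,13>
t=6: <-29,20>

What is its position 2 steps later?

Successive displacements: <-6,-3>, <-6,-1>, <-6,+1>, <-6,+3>, <-6,+5>, <-6,+7> — each changes by <+0,+2>.
step 7: <-29,20> + <-6,+9> → <-35,29>
step 8: <-35,29> + <-6,+11> → <-41,40>

<-41,40>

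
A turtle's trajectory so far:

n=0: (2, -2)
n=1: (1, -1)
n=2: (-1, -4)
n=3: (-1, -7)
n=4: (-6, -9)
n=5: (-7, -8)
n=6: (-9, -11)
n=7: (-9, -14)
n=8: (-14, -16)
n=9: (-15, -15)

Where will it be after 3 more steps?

(-22, -23)

The moves between consecutive positions are (-1, +1), (-2, -3), (+0, -3), (-5, -2), (-1, +1), (-2, -3), (+0, -3), (-5, -2), (-1, +1); they repeat the 4-cycle [(-1, +1), (-2, -3), (+0, -3), (-5, -2)].
step 10: apply (-2, -3) → (-17, -18)
step 11: apply (+0, -3) → (-17, -21)
step 12: apply (-5, -2) → (-22, -23)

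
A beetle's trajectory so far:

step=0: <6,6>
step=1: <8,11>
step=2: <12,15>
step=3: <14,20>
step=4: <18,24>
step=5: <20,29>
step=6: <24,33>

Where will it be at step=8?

<30,42>

Differencing gives <+2,+5>, <+4,+4>, <+2,+5>, <+4,+4>, <+2,+5>, <+4,+4>. This is the pattern <+2,+5>, <+4,+4> repeated.
step 7: apply <+2,+5> → <26,38>
step 8: apply <+4,+4> → <30,42>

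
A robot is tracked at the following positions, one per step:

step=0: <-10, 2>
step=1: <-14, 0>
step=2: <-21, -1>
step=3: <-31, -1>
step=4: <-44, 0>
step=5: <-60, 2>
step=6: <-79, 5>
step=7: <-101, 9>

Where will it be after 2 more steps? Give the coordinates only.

Successive displacements: <-4, -2>, <-7, -1>, <-10, +0>, <-13, +1>, <-16, +2>, <-19, +3>, <-22, +4> — each changes by <-3, +1>.
step 8: <-101, 9> + <-25, +5> → <-126, 14>
step 9: <-126, 14> + <-28, +6> → <-154, 20>

<-154, 20>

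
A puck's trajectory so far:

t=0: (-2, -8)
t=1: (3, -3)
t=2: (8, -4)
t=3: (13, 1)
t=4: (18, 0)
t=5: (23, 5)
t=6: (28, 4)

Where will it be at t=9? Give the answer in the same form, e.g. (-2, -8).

(43, 13)

The moves between consecutive positions are (+5, +5), (+5, -1), (+5, +5), (+5, -1), (+5, +5), (+5, -1); they repeat the 2-cycle [(+5, +5), (+5, -1)].
step 7: apply (+5, +5) → (33, 9)
step 8: apply (+5, -1) → (38, 8)
step 9: apply (+5, +5) → (43, 13)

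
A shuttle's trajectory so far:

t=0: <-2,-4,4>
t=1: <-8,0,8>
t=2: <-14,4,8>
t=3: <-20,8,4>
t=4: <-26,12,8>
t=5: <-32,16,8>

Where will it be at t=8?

<-50,28,8>

The first coordinate changes by -6 each step, so at step 8 it is -2 + 8·(-6) = -50.
The second coordinate changes by +4 each step, so at step 8 it is -4 + 8·(4) = 28.
The third coordinate repeats the cycle [4, 8, 8] with period 3; step 8 mod 3 = 2, giving 8.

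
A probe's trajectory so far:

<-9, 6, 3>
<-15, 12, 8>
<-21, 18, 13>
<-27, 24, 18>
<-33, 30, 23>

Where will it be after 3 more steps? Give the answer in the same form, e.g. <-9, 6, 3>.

<-51, 48, 38>

Each step adds <-6, +6, +5> to the position.
step 5: <-33, 30, 23> + <-6, +6, +5> → <-39, 36, 28>
step 6: <-39, 36, 28> + <-6, +6, +5> → <-45, 42, 33>
step 7: <-45, 42, 33> + <-6, +6, +5> → <-51, 48, 38>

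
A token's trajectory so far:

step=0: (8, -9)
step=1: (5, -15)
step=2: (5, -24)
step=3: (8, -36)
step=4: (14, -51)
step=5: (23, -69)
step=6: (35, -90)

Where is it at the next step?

(50, -114)

First differences are (-3, -6), (+0, -9), (+3, -12), (+6, -15), (+9, -18), (+12, -21); their common second difference is (+3, -3) (constant acceleration).
step 7: (35, -90) + (+15, -24) → (50, -114)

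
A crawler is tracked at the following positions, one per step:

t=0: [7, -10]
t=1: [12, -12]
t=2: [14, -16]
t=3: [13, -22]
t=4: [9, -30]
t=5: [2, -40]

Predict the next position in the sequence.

[-8, -52]

First differences are [+5, -2], [+2, -4], [-1, -6], [-4, -8], [-7, -10]; their common second difference is [-3, -2] (constant acceleration).
step 6: [2, -40] + [-10, -12] → [-8, -52]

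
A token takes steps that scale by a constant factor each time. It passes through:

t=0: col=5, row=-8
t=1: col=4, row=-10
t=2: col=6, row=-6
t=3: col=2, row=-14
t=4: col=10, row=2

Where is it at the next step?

col=-6, row=-30

Consecutive displacements (-1,-2), (+2,+4), (-4,-8), (+8,+16) scale by a factor of -2 each step.
step 5: col=10, row=2 + (-16,-32) → col=-6, row=-30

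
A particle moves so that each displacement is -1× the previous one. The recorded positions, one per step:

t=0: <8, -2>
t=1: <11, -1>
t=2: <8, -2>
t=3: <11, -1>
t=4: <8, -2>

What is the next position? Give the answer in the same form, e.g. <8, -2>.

<11, -1>

Consecutive displacements <+3, +1>, <-3, -1>, <+3, +1>, <-3, -1> scale by a factor of -1 each step.
step 5: <8, -2> + <+3, +1> → <11, -1>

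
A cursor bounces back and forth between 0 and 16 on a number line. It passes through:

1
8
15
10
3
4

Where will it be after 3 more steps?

7

The value travels 7 per step and bounces off the walls at 0 and 16.
  step 6: 4 → 11
  step 7: 11 → 14
  step 8: 14 → 7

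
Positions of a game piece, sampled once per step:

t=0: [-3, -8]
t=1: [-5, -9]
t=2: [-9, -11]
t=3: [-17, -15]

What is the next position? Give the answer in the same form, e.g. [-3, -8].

Step-to-step displacements: [-2, -1], [-4, -2], [-8, -4]; each is 2× the previous.
step 4: [-17, -15] + [-16, -8] → [-33, -23]

[-33, -23]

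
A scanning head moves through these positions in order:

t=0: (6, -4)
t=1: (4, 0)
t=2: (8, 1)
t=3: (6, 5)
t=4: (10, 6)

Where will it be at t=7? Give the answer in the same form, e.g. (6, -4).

Step-to-step displacements: (-2, +4), (+4, +1), (-2, +4), (+4, +1) — a repeating cycle of length 2.
step 5: apply (-2, +4) → (8, 10)
step 6: apply (+4, +1) → (12, 11)
step 7: apply (-2, +4) → (10, 15)

(10, 15)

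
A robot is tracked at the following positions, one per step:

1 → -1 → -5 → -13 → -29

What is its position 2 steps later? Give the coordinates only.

-125

Step-to-step displacements: -2, -4, -8, -16; each is 2× the previous.
step 5: -29 − 32 → -61
step 6: -61 − 64 → -125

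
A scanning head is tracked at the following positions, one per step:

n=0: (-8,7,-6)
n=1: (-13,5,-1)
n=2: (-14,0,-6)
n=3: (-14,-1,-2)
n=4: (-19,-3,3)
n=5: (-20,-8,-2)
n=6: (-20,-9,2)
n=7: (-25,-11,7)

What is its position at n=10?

Differencing gives (-5,-2,+5), (-1,-5,-5), (+0,-1,+4), (-5,-2,+5), (-1,-5,-5), (+0,-1,+4), (-5,-2,+5). This is the pattern (-5,-2,+5), (-1,-5,-5), (+0,-1,+4) repeated.
step 8: apply (-1,-5,-5) → (-26,-16,2)
step 9: apply (+0,-1,+4) → (-26,-17,6)
step 10: apply (-5,-2,+5) → (-31,-19,11)

(-31,-19,11)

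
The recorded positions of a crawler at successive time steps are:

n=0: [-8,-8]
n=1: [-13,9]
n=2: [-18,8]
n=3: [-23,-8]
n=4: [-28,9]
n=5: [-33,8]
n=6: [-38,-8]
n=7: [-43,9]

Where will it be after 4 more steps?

[-63,8]

First: linear, -5 per step → -63 at step 11.
Second: cycles through -8, 9, 8 every 3 steps. Step 11 lands at position 2 of the cycle → 8.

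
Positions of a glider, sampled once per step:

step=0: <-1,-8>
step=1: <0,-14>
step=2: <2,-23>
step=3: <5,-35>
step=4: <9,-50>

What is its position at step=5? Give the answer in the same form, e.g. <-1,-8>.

<14,-68>

Taking differences between consecutive positions: <+1,-6>, <+2,-9>, <+3,-12>, <+4,-15>. These grow by <+1,-3> each step.
step 5: <9,-50> + <+5,-18> → <14,-68>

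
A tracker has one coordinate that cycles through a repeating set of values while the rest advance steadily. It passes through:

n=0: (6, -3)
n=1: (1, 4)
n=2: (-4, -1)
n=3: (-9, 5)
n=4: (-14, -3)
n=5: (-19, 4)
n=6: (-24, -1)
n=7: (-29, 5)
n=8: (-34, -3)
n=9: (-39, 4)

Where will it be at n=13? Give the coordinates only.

(-59, 4)

The first coordinate changes by -5 each step, so at step 13 it is 6 + 13·(-5) = -59.
The second coordinate repeats the cycle [-3, 4, -1, 5] with period 4; step 13 mod 4 = 1, giving 4.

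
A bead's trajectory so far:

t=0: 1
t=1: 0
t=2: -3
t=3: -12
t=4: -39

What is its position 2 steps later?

-363

Step-to-step displacements: -1, -3, -9, -27; each is 3× the previous.
step 5: -39 − 81 → -120
step 6: -120 − 243 → -363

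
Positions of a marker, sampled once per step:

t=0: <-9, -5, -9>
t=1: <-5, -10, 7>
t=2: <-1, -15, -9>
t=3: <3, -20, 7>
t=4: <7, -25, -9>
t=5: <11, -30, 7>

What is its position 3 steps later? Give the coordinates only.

First: linear, +4 per step → 23 at step 8.
Second: linear, -5 per step → -45 at step 8.
Third: cycles through -9, 7 every 2 steps. Step 8 lands at position 0 of the cycle → -9.

<23, -45, -9>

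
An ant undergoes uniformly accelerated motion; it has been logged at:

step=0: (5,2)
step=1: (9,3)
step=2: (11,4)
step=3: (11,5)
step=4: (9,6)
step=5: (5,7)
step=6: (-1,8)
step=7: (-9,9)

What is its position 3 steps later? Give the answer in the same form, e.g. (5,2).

Successive displacements: (+4,+1), (+2,+1), (+0,+1), (-2,+1), (-4,+1), (-6,+1), (-8,+1) — each changes by (-2,+0).
step 8: (-9,9) + (-10,+1) → (-19,10)
step 9: (-19,10) + (-12,+1) → (-31,11)
step 10: (-31,11) + (-14,+1) → (-45,12)

(-45,12)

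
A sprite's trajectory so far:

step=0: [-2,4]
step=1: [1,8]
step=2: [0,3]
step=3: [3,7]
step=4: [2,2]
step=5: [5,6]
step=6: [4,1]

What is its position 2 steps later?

[6,0]

The moves between consecutive positions are [+3,+4], [-1,-5], [+3,+4], [-1,-5], [+3,+4], [-1,-5]; they repeat the 2-cycle [[+3,+4], [-1,-5]].
step 7: apply [+3,+4] → [7,5]
step 8: apply [-1,-5] → [6,0]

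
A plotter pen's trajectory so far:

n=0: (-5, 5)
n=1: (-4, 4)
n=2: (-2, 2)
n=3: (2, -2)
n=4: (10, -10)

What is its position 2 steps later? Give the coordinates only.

(58, -58)

Consecutive displacements (+1, -1), (+2, -2), (+4, -4), (+8, -8) scale by a factor of 2 each step.
step 5: (10, -10) + (+16, -16) → (26, -26)
step 6: (26, -26) + (+32, -32) → (58, -58)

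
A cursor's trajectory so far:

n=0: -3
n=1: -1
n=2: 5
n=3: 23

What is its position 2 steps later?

239

Consecutive displacements +2, +6, +18 scale by a factor of 3 each step.
step 4: 23 + 54 → 77
step 5: 77 + 162 → 239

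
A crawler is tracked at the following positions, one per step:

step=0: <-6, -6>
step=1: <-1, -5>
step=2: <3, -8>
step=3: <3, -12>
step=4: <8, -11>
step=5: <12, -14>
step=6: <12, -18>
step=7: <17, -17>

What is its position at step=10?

Step-to-step displacements: <+5, +1>, <+4, -3>, <+0, -4>, <+5, +1>, <+4, -3>, <+0, -4>, <+5, +1> — a repeating cycle of length 3.
step 8: apply <+4, -3> → <21, -20>
step 9: apply <+0, -4> → <21, -24>
step 10: apply <+5, +1> → <26, -23>

<26, -23>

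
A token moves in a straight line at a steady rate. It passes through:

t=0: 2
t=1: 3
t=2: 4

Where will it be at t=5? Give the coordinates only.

The position changes by +1 every step.
step 3: 4 + 1 → 5
step 4: 5 + 1 → 6
step 5: 6 + 1 → 7

7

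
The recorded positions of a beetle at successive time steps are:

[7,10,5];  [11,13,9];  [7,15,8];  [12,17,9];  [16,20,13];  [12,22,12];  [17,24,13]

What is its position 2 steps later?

[17,29,16]

The moves between consecutive positions are [+4,+3,+4], [-4,+2,-1], [+5,+2,+1], [+4,+3,+4], [-4,+2,-1], [+5,+2,+1]; they repeat the 3-cycle [[+4,+3,+4], [-4,+2,-1], [+5,+2,+1]].
step 7: apply [+4,+3,+4] → [21,27,17]
step 8: apply [-4,+2,-1] → [17,29,16]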